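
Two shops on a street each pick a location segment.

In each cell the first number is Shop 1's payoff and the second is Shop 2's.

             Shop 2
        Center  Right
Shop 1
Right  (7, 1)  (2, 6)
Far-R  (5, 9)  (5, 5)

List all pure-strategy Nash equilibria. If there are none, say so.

none

(Right, Center): Shop 2 can switch to Right (1 → 6). Not NE.
(Right, Right): Shop 1 can switch to Far-R (2 → 5). Not NE.
(Far-R, Center): Shop 1 can switch to Right (5 → 7). Not NE.
(Far-R, Right): Shop 2 can switch to Center (5 → 9). Not NE.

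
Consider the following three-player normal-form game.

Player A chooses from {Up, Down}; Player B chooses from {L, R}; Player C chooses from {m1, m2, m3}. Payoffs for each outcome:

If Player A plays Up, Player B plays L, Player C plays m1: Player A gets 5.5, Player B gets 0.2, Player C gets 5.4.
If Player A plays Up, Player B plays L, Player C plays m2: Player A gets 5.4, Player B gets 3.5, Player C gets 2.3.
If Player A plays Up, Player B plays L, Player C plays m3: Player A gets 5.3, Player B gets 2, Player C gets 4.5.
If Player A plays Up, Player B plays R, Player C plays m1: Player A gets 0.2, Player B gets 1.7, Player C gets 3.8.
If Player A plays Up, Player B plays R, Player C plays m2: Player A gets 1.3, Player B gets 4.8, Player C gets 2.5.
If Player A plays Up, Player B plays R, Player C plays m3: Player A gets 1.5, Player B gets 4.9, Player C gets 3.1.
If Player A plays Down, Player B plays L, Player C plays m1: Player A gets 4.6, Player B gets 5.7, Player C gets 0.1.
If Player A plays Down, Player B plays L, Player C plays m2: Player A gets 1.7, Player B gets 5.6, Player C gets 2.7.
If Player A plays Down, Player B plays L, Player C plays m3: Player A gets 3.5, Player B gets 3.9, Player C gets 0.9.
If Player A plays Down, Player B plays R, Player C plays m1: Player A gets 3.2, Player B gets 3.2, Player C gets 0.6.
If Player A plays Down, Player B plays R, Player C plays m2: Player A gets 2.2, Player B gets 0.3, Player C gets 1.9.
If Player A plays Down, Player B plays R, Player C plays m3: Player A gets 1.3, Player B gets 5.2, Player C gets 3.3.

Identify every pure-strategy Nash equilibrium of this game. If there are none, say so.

Check each profile: it is a Nash equilibrium iff no player can strictly gain by switching unilaterally.
(Up, L, m1): Player B can switch to R (0.2 → 1.7). Not NE.
(Up, L, m2): Player B can switch to R (3.5 → 4.8). Not NE.
(Up, L, m3): Player B can switch to R (2 → 4.9). Not NE.
(Up, R, m1): Player A can switch to Down (0.2 → 3.2). Not NE.
(Up, R, m2): Player A can switch to Down (1.3 → 2.2). Not NE.
(Up, R, m3): Player C can switch to m1 (3.1 → 3.8). Not NE.
(Down, L, m1): Player A can switch to Up (4.6 → 5.5). Not NE.
(Down, L, m2): Player A can switch to Up (1.7 → 5.4). Not NE.
(Down, L, m3): Player A can switch to Up (3.5 → 5.3). Not NE.
(Down, R, m1): Player B can switch to L (3.2 → 5.7). Not NE.
(Down, R, m2): Player B can switch to L (0.3 → 5.6). Not NE.
(Down, R, m3): Player A can switch to Up (1.3 → 1.5). Not NE.

This game has no pure Nash equilibrium.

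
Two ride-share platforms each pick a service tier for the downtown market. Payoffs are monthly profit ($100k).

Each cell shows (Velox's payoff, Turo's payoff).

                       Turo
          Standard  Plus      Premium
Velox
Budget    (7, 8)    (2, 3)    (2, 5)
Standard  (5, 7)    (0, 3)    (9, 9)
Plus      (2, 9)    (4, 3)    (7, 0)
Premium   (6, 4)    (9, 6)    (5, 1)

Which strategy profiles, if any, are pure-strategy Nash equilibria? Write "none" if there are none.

Velox against Standard: payoffs 7, 5, 2, 6 → best response Budget.
Velox against Plus: payoffs 2, 0, 4, 9 → best response Premium.
Velox against Premium: payoffs 2, 9, 7, 5 → best response Standard.
Turo against Budget: payoffs 8, 3, 5 → best response Standard.
Turo against Standard: payoffs 7, 3, 9 → best response Premium.
Turo against Plus: payoffs 9, 3, 0 → best response Standard.
Turo against Premium: payoffs 4, 6, 1 → best response Plus.
Mutual best responses: (Budget, Standard); (Standard, Premium); (Premium, Plus).

The pure Nash equilibria are (Budget, Standard), (Standard, Premium), (Premium, Plus).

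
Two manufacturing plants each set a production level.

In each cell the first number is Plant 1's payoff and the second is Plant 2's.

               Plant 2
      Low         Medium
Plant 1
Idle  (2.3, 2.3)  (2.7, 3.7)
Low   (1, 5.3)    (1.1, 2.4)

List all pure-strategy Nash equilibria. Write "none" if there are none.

Plant 1 against Low: payoffs 2.3, 1 → best response Idle.
Plant 1 against Medium: payoffs 2.7, 1.1 → best response Idle.
Plant 2 against Idle: payoffs 2.3, 3.7 → best response Medium.
Plant 2 against Low: payoffs 5.3, 2.4 → best response Low.
Mutual best responses: (Idle, Medium).

(Idle, Medium)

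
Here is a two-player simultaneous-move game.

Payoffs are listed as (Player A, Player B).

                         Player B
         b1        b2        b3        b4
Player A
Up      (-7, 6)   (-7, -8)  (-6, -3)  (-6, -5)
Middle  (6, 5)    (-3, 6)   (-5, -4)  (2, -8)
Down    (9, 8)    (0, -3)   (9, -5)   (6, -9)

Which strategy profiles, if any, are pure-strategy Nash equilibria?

Player A against b1: payoffs -7, 6, 9 → best response Down.
Player A against b2: payoffs -7, -3, 0 → best response Down.
Player A against b3: payoffs -6, -5, 9 → best response Down.
Player A against b4: payoffs -6, 2, 6 → best response Down.
Player B against Up: payoffs 6, -8, -3, -5 → best response b1.
Player B against Middle: payoffs 5, 6, -4, -8 → best response b2.
Player B against Down: payoffs 8, -3, -5, -9 → best response b1.
Mutual best responses: (Down, b1).

(Down, b1)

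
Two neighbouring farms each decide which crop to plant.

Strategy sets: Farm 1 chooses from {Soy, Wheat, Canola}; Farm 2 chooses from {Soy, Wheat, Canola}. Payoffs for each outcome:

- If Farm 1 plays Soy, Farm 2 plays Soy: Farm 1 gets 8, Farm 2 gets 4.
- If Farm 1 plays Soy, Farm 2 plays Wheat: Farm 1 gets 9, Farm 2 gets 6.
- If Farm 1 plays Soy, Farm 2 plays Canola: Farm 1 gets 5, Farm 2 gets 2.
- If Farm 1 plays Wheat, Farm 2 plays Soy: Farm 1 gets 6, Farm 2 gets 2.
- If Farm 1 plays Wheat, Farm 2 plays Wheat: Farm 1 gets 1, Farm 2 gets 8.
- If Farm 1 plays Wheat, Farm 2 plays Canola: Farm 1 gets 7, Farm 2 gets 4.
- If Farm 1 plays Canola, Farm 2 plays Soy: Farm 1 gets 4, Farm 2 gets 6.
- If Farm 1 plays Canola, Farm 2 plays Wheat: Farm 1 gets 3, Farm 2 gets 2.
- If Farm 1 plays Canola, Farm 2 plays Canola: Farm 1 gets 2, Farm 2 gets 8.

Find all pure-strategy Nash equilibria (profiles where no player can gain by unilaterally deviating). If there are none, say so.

Pure NE: (Soy, Wheat)

(Soy, Soy): Farm 2 can switch to Wheat (4 → 6). Not NE.
(Soy, Wheat): Farm 1 gets 9, best alternative 3; Farm 2 gets 6, best alternative 4. No profitable deviation — NE.
(Soy, Canola): Farm 1 can switch to Wheat (5 → 7). Not NE.
(Wheat, Soy): Farm 1 can switch to Soy (6 → 8). Not NE.
(Wheat, Wheat): Farm 1 can switch to Soy (1 → 9). Not NE.
(Wheat, Canola): Farm 2 can switch to Wheat (4 → 8). Not NE.
(Canola, Soy): Farm 1 can switch to Soy (4 → 8). Not NE.
(Canola, Wheat): Farm 1 can switch to Soy (3 → 9). Not NE.
(Canola, Canola): Farm 1 can switch to Soy (2 → 5). Not NE.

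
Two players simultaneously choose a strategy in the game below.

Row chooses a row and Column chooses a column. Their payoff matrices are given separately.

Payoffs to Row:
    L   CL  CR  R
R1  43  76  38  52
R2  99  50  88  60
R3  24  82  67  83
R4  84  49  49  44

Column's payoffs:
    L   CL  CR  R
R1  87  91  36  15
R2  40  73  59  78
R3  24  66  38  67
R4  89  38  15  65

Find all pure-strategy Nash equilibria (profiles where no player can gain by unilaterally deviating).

Row against L: payoffs 43, 99, 24, 84 → best response R2.
Row against CL: payoffs 76, 50, 82, 49 → best response R3.
Row against CR: payoffs 38, 88, 67, 49 → best response R2.
Row against R: payoffs 52, 60, 83, 44 → best response R3.
Column against R1: payoffs 87, 91, 36, 15 → best response CL.
Column against R2: payoffs 40, 73, 59, 78 → best response R.
Column against R3: payoffs 24, 66, 38, 67 → best response R.
Column against R4: payoffs 89, 38, 15, 65 → best response L.
Mutual best responses: (R3, R).

The unique pure-strategy Nash equilibrium is (R3, R).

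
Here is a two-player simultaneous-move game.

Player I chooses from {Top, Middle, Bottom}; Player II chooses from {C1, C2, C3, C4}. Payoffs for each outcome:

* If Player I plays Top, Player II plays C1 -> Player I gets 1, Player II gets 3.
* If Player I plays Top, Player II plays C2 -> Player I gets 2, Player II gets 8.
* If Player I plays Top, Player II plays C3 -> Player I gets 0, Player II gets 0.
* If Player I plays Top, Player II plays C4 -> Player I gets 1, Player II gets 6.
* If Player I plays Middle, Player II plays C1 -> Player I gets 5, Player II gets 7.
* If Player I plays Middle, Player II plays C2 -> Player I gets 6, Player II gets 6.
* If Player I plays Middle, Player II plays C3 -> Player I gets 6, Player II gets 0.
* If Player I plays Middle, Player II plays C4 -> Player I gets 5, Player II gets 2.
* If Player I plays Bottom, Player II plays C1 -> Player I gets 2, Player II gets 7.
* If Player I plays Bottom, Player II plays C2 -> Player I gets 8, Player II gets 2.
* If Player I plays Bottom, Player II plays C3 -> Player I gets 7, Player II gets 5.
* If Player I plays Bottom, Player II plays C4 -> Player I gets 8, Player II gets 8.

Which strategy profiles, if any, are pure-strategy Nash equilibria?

For each strategy profile, look for a profitable unilateral deviation.
(Top, C1): Player I can switch to Middle (1 → 5). Not NE.
(Top, C2): Player I can switch to Middle (2 → 6). Not NE.
(Top, C3): Player I can switch to Middle (0 → 6). Not NE.
(Top, C4): Player I can switch to Middle (1 → 5). Not NE.
(Middle, C1): Player I gets 5, best alternative 2; Player II gets 7, best alternative 6. No profitable deviation — NE.
(Middle, C2): Player I can switch to Bottom (6 → 8). Not NE.
(Middle, C3): Player I can switch to Bottom (6 → 7). Not NE.
(Middle, C4): Player I can switch to Bottom (5 → 8). Not NE.
(Bottom, C1): Player I can switch to Middle (2 → 5). Not NE.
(Bottom, C2): Player II can switch to C1 (2 → 7). Not NE.
(Bottom, C3): Player II can switch to C1 (5 → 7). Not NE.
(Bottom, C4): Player I gets 8, best alternative 5; Player II gets 8, best alternative 7. No profitable deviation — NE.

(Middle, C1) and (Bottom, C4)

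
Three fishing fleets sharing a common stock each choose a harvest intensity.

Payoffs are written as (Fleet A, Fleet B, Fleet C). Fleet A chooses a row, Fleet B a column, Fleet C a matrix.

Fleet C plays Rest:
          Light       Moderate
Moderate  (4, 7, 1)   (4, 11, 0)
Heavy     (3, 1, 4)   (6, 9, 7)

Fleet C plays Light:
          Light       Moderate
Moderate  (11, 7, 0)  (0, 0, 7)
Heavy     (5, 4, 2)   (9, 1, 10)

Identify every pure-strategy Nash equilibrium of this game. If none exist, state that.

Fleet A against (Light, Rest): payoffs 4, 3 → best response Moderate.
Fleet A against (Light, Light): payoffs 11, 5 → best response Moderate.
Fleet A against (Moderate, Rest): payoffs 4, 6 → best response Heavy.
Fleet A against (Moderate, Light): payoffs 0, 9 → best response Heavy.
Fleet B against (Moderate, Rest): payoffs 7, 11 → best response Moderate.
Fleet B against (Moderate, Light): payoffs 7, 0 → best response Light.
Fleet B against (Heavy, Rest): payoffs 1, 9 → best response Moderate.
Fleet B against (Heavy, Light): payoffs 4, 1 → best response Light.
Fleet C against (Moderate, Light): payoffs 1, 0 → best response Rest.
Fleet C against (Moderate, Moderate): payoffs 0, 7 → best response Light.
Fleet C against (Heavy, Light): payoffs 4, 2 → best response Rest.
Fleet C against (Heavy, Moderate): payoffs 7, 10 → best response Light.
No profile is a mutual best response for all players.

No pure-strategy Nash equilibrium.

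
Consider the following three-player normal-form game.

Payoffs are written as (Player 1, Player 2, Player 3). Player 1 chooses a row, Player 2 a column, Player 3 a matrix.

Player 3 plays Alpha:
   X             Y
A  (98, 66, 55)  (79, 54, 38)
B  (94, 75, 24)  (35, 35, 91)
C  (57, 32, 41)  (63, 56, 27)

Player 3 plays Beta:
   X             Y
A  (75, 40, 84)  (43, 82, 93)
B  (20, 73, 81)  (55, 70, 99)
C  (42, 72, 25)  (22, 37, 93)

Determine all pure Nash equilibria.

(A, X, Alpha): Player 3 can switch to Beta (55 → 84). Not NE.
(A, X, Beta): Player 2 can switch to Y (40 → 82). Not NE.
(A, Y, Alpha): Player 2 can switch to X (54 → 66). Not NE.
(A, Y, Beta): Player 1 can switch to B (43 → 55). Not NE.
(B, X, Alpha): Player 1 can switch to A (94 → 98). Not NE.
(B, X, Beta): Player 1 can switch to A (20 → 75). Not NE.
(The remaining 6 profiles each have a profitable deviation by the same check.)

No pure-strategy Nash equilibrium.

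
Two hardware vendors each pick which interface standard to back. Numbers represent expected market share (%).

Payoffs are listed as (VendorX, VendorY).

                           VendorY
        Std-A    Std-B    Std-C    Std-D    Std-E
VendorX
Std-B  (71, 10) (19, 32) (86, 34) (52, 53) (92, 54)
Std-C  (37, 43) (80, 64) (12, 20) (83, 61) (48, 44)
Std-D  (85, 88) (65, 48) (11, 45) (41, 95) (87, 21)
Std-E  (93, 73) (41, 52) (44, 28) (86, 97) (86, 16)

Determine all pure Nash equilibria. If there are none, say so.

VendorX against Std-A: payoffs 71, 37, 85, 93 → best response Std-E.
VendorX against Std-B: payoffs 19, 80, 65, 41 → best response Std-C.
VendorX against Std-C: payoffs 86, 12, 11, 44 → best response Std-B.
VendorX against Std-D: payoffs 52, 83, 41, 86 → best response Std-E.
VendorX against Std-E: payoffs 92, 48, 87, 86 → best response Std-B.
VendorY against Std-B: payoffs 10, 32, 34, 53, 54 → best response Std-E.
VendorY against Std-C: payoffs 43, 64, 20, 61, 44 → best response Std-B.
VendorY against Std-D: payoffs 88, 48, 45, 95, 21 → best response Std-D.
VendorY against Std-E: payoffs 73, 52, 28, 97, 16 → best response Std-D.
Mutual best responses: (Std-B, Std-E); (Std-C, Std-B); (Std-E, Std-D).

(Std-B, Std-E); (Std-C, Std-B); (Std-E, Std-D)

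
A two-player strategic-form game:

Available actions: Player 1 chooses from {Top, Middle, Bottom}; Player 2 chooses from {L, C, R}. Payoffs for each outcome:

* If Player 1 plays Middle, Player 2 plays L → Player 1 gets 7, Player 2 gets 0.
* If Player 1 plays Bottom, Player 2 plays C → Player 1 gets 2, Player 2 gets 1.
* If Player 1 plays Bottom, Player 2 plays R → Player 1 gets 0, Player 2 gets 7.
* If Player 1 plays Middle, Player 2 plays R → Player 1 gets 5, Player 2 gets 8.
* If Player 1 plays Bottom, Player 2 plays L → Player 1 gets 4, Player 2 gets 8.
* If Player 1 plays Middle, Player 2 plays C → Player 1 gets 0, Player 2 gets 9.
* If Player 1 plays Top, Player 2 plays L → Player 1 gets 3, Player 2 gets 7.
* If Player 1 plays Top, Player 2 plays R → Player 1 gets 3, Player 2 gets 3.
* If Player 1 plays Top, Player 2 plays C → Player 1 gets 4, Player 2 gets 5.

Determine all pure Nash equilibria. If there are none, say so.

Mark each player's best response to every combination of opponents' strategies; a profile where every player is best-responding is a pure Nash equilibrium.
Player 1 against L: payoffs 3, 7, 4 → best response Middle.
Player 1 against C: payoffs 4, 0, 2 → best response Top.
Player 1 against R: payoffs 3, 5, 0 → best response Middle.
Player 2 against Top: payoffs 7, 5, 3 → best response L.
Player 2 against Middle: payoffs 0, 9, 8 → best response C.
Player 2 against Bottom: payoffs 8, 1, 7 → best response L.
No profile is a mutual best response for all players.

none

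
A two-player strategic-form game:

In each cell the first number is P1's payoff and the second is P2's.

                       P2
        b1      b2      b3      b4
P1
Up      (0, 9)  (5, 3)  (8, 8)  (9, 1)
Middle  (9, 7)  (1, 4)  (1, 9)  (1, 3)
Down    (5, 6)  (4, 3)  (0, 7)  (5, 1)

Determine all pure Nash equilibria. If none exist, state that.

This game has no pure Nash equilibrium.

P1 against b1: payoffs 0, 9, 5 → best response Middle.
P1 against b2: payoffs 5, 1, 4 → best response Up.
P1 against b3: payoffs 8, 1, 0 → best response Up.
P1 against b4: payoffs 9, 1, 5 → best response Up.
P2 against Up: payoffs 9, 3, 8, 1 → best response b1.
P2 against Middle: payoffs 7, 4, 9, 3 → best response b3.
P2 against Down: payoffs 6, 3, 7, 1 → best response b3.
No profile is a mutual best response for all players.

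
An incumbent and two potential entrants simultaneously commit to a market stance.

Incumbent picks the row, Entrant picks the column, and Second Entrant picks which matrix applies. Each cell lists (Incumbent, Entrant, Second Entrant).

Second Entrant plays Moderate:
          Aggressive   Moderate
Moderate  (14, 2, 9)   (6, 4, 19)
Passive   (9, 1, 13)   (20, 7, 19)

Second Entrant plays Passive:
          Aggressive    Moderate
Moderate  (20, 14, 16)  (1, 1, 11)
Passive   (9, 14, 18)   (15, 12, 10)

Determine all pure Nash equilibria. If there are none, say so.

The pure Nash equilibria are (Moderate, Aggressive, Passive), (Passive, Moderate, Moderate).

Incumbent against (Aggressive, Moderate): payoffs 14, 9 → best response Moderate.
Incumbent against (Aggressive, Passive): payoffs 20, 9 → best response Moderate.
Incumbent against (Moderate, Moderate): payoffs 6, 20 → best response Passive.
Incumbent against (Moderate, Passive): payoffs 1, 15 → best response Passive.
Entrant against (Moderate, Moderate): payoffs 2, 4 → best response Moderate.
Entrant against (Moderate, Passive): payoffs 14, 1 → best response Aggressive.
Entrant against (Passive, Moderate): payoffs 1, 7 → best response Moderate.
Entrant against (Passive, Passive): payoffs 14, 12 → best response Aggressive.
Second Entrant against (Moderate, Aggressive): payoffs 9, 16 → best response Passive.
Second Entrant against (Moderate, Moderate): payoffs 19, 11 → best response Moderate.
Second Entrant against (Passive, Aggressive): payoffs 13, 18 → best response Passive.
Second Entrant against (Passive, Moderate): payoffs 19, 10 → best response Moderate.
Mutual best responses: (Moderate, Aggressive, Passive); (Passive, Moderate, Moderate).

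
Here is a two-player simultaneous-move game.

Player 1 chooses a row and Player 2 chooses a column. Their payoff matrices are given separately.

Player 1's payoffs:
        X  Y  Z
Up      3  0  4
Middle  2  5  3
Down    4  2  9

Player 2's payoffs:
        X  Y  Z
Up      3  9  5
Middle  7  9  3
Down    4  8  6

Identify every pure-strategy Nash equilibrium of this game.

(Middle, Y)

For each player, find the best response to each opponent profile; mutual best responses are the pure NE.
Player 1 against X: payoffs 3, 2, 4 → best response Down.
Player 1 against Y: payoffs 0, 5, 2 → best response Middle.
Player 1 against Z: payoffs 4, 3, 9 → best response Down.
Player 2 against Up: payoffs 3, 9, 5 → best response Y.
Player 2 against Middle: payoffs 7, 9, 3 → best response Y.
Player 2 against Down: payoffs 4, 8, 6 → best response Y.
Mutual best responses: (Middle, Y).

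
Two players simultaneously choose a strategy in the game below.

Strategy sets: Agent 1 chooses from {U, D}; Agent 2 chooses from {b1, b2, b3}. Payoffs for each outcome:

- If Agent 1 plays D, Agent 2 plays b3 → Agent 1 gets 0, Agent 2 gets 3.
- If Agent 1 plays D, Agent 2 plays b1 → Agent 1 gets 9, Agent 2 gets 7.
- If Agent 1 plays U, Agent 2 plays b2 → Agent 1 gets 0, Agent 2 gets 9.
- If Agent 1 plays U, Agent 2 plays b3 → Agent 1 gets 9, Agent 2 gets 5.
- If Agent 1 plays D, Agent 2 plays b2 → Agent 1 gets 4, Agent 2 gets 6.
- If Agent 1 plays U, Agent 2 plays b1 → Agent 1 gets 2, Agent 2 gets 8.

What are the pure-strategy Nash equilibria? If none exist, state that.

For each strategy profile, look for a profitable unilateral deviation.
(U, b1): Agent 1 can switch to D (2 → 9). Not NE.
(U, b2): Agent 1 can switch to D (0 → 4). Not NE.
(U, b3): Agent 2 can switch to b1 (5 → 8). Not NE.
(D, b1): Agent 1 gets 9, best alternative 2; Agent 2 gets 7, best alternative 6. No profitable deviation — NE.
(D, b2): Agent 2 can switch to b1 (6 → 7). Not NE.
(D, b3): Agent 1 can switch to U (0 → 9). Not NE.

(D, b1)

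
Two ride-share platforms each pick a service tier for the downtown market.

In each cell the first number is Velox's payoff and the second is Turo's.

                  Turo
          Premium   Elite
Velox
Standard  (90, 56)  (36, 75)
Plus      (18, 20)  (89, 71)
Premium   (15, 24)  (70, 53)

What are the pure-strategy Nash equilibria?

The unique pure-strategy Nash equilibrium is (Plus, Elite).

Check each profile: it is a Nash equilibrium iff no player can strictly gain by switching unilaterally.
(Standard, Premium): Turo can switch to Elite (56 → 75). Not NE.
(Standard, Elite): Velox can switch to Plus (36 → 89). Not NE.
(Plus, Premium): Velox can switch to Standard (18 → 90). Not NE.
(Plus, Elite): Velox gets 89, best alternative 70; Turo gets 71, best alternative 20. No profitable deviation — NE.
(Premium, Premium): Velox can switch to Standard (15 → 90). Not NE.
(Premium, Elite): Velox can switch to Plus (70 → 89). Not NE.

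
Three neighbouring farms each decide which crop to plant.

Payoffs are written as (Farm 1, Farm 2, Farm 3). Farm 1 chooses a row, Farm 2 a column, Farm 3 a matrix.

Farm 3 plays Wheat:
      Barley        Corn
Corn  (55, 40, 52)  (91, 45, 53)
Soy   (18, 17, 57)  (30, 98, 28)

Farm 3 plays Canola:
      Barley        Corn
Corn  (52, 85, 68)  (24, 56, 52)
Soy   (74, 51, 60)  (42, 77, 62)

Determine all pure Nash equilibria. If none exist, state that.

Farm 1 against (Barley, Wheat): payoffs 55, 18 → best response Corn.
Farm 1 against (Barley, Canola): payoffs 52, 74 → best response Soy.
Farm 1 against (Corn, Wheat): payoffs 91, 30 → best response Corn.
Farm 1 against (Corn, Canola): payoffs 24, 42 → best response Soy.
Farm 2 against (Corn, Wheat): payoffs 40, 45 → best response Corn.
Farm 2 against (Corn, Canola): payoffs 85, 56 → best response Barley.
Farm 2 against (Soy, Wheat): payoffs 17, 98 → best response Corn.
Farm 2 against (Soy, Canola): payoffs 51, 77 → best response Corn.
Farm 3 against (Corn, Barley): payoffs 52, 68 → best response Canola.
Farm 3 against (Corn, Corn): payoffs 53, 52 → best response Wheat.
Farm 3 against (Soy, Barley): payoffs 57, 60 → best response Canola.
Farm 3 against (Soy, Corn): payoffs 28, 62 → best response Canola.
Mutual best responses: (Corn, Corn, Wheat); (Soy, Corn, Canola).

The pure Nash equilibria are (Corn, Corn, Wheat); (Soy, Corn, Canola).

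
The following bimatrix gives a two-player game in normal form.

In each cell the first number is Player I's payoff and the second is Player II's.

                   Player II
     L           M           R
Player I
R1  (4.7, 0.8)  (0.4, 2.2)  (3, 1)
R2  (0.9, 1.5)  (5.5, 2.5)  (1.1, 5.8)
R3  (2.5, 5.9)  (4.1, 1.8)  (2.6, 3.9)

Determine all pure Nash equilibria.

Player I against L: payoffs 4.7, 0.9, 2.5 → best response R1.
Player I against M: payoffs 0.4, 5.5, 4.1 → best response R2.
Player I against R: payoffs 3, 1.1, 2.6 → best response R1.
Player II against R1: payoffs 0.8, 2.2, 1 → best response M.
Player II against R2: payoffs 1.5, 2.5, 5.8 → best response R.
Player II against R3: payoffs 5.9, 1.8, 3.9 → best response L.
No profile is a mutual best response for all players.

There is no pure-strategy Nash equilibrium.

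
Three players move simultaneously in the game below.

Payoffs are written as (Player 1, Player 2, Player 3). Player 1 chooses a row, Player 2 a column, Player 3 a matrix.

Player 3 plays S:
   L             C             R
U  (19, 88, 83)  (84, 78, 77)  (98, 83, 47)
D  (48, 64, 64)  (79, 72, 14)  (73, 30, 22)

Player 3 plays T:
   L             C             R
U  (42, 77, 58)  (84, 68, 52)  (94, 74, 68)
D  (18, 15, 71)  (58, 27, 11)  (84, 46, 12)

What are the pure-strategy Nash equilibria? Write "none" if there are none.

(U, L, S): Player 1 can switch to D (19 → 48). Not NE.
(U, L, T): Player 3 can switch to S (58 → 83). Not NE.
(U, C, S): Player 2 can switch to L (78 → 88). Not NE.
(U, C, T): Player 2 can switch to L (68 → 77). Not NE.
(U, R, S): Player 2 can switch to L (83 → 88). Not NE.
(U, R, T): Player 2 can switch to L (74 → 77). Not NE.
(D, L, S): Player 2 can switch to C (64 → 72). Not NE.
(D, L, T): Player 1 can switch to U (18 → 42). Not NE.
(The remaining 4 profiles each have a profitable deviation by the same check.)

No pure-strategy Nash equilibrium.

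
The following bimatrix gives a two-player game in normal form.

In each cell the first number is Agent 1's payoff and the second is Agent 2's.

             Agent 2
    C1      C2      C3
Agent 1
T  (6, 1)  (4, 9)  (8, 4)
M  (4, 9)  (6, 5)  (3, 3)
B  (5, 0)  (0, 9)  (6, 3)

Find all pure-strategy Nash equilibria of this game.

(T, C1): Agent 2 can switch to C2 (1 → 9). Not NE.
(T, C2): Agent 1 can switch to M (4 → 6). Not NE.
(T, C3): Agent 2 can switch to C2 (4 → 9). Not NE.
(M, C1): Agent 1 can switch to T (4 → 6). Not NE.
(M, C2): Agent 2 can switch to C1 (5 → 9). Not NE.
(M, C3): Agent 1 can switch to T (3 → 8). Not NE.
(The remaining 3 profiles each have a profitable deviation by the same check.)

No pure-strategy Nash equilibrium.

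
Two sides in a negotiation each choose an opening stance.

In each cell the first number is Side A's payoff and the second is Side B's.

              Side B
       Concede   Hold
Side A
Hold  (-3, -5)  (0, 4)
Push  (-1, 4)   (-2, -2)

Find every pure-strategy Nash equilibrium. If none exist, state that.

For each player, find the best response to each opponent profile; mutual best responses are the pure NE.
Side A against Concede: payoffs -3, -1 → best response Push.
Side A against Hold: payoffs 0, -2 → best response Hold.
Side B against Hold: payoffs -5, 4 → best response Hold.
Side B against Push: payoffs 4, -2 → best response Concede.
Mutual best responses: (Hold, Hold); (Push, Concede).

(Hold, Hold), (Push, Concede)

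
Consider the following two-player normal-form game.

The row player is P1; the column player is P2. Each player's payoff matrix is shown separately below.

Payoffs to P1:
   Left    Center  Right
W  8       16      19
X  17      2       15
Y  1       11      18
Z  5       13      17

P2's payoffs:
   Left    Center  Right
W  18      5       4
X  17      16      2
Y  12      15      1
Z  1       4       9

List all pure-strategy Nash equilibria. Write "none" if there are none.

(W, Left): P1 can switch to X (8 → 17). Not NE.
(W, Center): P2 can switch to Left (5 → 18). Not NE.
(W, Right): P2 can switch to Left (4 → 18). Not NE.
(X, Left): P1 gets 17, best alternative 8; P2 gets 17, best alternative 16. No profitable deviation — NE.
(X, Center): P1 can switch to W (2 → 16). Not NE.
(X, Right): P1 can switch to W (15 → 19). Not NE.
(Y, Left): P1 can switch to W (1 → 8). Not NE.
(The remaining 5 profiles each have a profitable deviation by the same check.)

(X, Left)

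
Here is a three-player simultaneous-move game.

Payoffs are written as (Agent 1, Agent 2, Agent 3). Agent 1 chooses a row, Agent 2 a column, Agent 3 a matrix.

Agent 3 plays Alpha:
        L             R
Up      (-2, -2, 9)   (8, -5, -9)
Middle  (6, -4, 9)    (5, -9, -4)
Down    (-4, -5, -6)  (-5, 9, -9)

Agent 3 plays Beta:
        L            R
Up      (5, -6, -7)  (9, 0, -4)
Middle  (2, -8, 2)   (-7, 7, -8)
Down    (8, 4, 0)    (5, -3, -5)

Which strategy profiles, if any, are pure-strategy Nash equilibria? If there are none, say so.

Agent 1 against (L, Alpha): payoffs -2, 6, -4 → best response Middle.
Agent 1 against (L, Beta): payoffs 5, 2, 8 → best response Down.
Agent 1 against (R, Alpha): payoffs 8, 5, -5 → best response Up.
Agent 1 against (R, Beta): payoffs 9, -7, 5 → best response Up.
Agent 2 against (Up, Alpha): payoffs -2, -5 → best response L.
Agent 2 against (Up, Beta): payoffs -6, 0 → best response R.
Agent 2 against (Middle, Alpha): payoffs -4, -9 → best response L.
Agent 2 against (Middle, Beta): payoffs -8, 7 → best response R.
Agent 2 against (Down, Alpha): payoffs -5, 9 → best response R.
Agent 2 against (Down, Beta): payoffs 4, -3 → best response L.
Agent 3 against (Up, L): payoffs 9, -7 → best response Alpha.
Agent 3 against (Up, R): payoffs -9, -4 → best response Beta.
Agent 3 against (Middle, L): payoffs 9, 2 → best response Alpha.
Agent 3 against (Middle, R): payoffs -4, -8 → best response Alpha.
Agent 3 against (Down, L): payoffs -6, 0 → best response Beta.
Agent 3 against (Down, R): payoffs -9, -5 → best response Beta.
Mutual best responses: (Up, R, Beta); (Middle, L, Alpha); (Down, L, Beta).

The pure Nash equilibria are (Up, R, Beta) and (Middle, L, Alpha) and (Down, L, Beta).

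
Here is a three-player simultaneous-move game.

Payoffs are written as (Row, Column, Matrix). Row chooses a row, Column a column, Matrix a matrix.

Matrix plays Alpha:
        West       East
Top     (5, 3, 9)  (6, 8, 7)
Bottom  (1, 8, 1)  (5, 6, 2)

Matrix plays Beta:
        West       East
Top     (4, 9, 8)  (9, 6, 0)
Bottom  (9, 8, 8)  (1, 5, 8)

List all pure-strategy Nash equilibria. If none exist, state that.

Check each profile: it is a Nash equilibrium iff no player can strictly gain by switching unilaterally.
(Top, West, Alpha): Column can switch to East (3 → 8). Not NE.
(Top, West, Beta): Row can switch to Bottom (4 → 9). Not NE.
(Top, East, Alpha): Row gets 6, best alternative 5; Column gets 8, best alternative 3; Matrix gets 7, best alternative 0. No profitable deviation — NE.
(Top, East, Beta): Column can switch to West (6 → 9). Not NE.
(Bottom, West, Alpha): Row can switch to Top (1 → 5). Not NE.
(Bottom, West, Beta): Row gets 9, best alternative 4; Column gets 8, best alternative 5; Matrix gets 8, best alternative 1. No profitable deviation — NE.
(Bottom, East, Alpha): Row can switch to Top (5 → 6). Not NE.
(Bottom, East, Beta): Row can switch to Top (1 → 9). Not NE.

(Top, East, Alpha) and (Bottom, West, Beta)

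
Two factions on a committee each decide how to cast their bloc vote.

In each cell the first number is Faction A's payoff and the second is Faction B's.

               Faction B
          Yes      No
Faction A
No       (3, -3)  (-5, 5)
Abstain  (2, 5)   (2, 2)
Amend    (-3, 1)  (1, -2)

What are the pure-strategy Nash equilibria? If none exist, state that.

There is no pure-strategy Nash equilibrium.

(No, Yes): Faction B can switch to No (-3 → 5). Not NE.
(No, No): Faction A can switch to Abstain (-5 → 2). Not NE.
(Abstain, Yes): Faction A can switch to No (2 → 3). Not NE.
(Abstain, No): Faction B can switch to Yes (2 → 5). Not NE.
(Amend, Yes): Faction A can switch to No (-3 → 3). Not NE.
(Amend, No): Faction A can switch to Abstain (1 → 2). Not NE.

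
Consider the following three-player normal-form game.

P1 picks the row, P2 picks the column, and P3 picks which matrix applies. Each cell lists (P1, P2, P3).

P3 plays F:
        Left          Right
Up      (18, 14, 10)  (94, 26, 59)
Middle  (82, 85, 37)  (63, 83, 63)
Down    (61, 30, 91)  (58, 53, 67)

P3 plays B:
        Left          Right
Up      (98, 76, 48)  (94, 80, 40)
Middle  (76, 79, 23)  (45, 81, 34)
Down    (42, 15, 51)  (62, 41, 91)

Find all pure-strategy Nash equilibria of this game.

(Up, Right, F), (Middle, Left, F)

P1 against (Left, F): payoffs 18, 82, 61 → best response Middle.
P1 against (Left, B): payoffs 98, 76, 42 → best response Up.
P1 against (Right, F): payoffs 94, 63, 58 → best response Up.
P1 against (Right, B): payoffs 94, 45, 62 → best response Up.
P2 against (Up, F): payoffs 14, 26 → best response Right.
P2 against (Up, B): payoffs 76, 80 → best response Right.
P2 against (Middle, F): payoffs 85, 83 → best response Left.
P2 against (Middle, B): payoffs 79, 81 → best response Right.
P2 against (Down, F): payoffs 30, 53 → best response Right.
P2 against (Down, B): payoffs 15, 41 → best response Right.
P3 against (Up, Left): payoffs 10, 48 → best response B.
P3 against (Up, Right): payoffs 59, 40 → best response F.
P3 against (Middle, Left): payoffs 37, 23 → best response F.
P3 against (Middle, Right): payoffs 63, 34 → best response F.
P3 against (Down, Left): payoffs 91, 51 → best response F.
P3 against (Down, Right): payoffs 67, 91 → best response B.
Mutual best responses: (Up, Right, F); (Middle, Left, F).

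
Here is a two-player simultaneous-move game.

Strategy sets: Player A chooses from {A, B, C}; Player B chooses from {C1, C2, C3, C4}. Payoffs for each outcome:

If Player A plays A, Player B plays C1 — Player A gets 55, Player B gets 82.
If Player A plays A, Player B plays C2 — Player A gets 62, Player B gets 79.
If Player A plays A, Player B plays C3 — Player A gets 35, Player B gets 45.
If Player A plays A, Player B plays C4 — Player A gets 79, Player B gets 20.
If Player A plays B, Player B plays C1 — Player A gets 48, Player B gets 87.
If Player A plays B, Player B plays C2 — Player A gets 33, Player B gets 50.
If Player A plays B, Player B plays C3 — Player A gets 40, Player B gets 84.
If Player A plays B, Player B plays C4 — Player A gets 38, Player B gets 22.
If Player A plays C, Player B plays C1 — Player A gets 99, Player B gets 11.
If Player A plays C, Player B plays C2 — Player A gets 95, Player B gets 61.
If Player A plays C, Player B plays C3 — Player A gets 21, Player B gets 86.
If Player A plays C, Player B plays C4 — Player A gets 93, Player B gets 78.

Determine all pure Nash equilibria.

(A, C1): Player A can switch to C (55 → 99). Not NE.
(A, C2): Player A can switch to C (62 → 95). Not NE.
(A, C3): Player A can switch to B (35 → 40). Not NE.
(A, C4): Player A can switch to C (79 → 93). Not NE.
(B, C1): Player A can switch to A (48 → 55). Not NE.
(B, C2): Player A can switch to A (33 → 62). Not NE.
(B, C3): Player B can switch to C1 (84 → 87). Not NE.
(B, C4): Player A can switch to A (38 → 79). Not NE.
(C, C1): Player B can switch to C2 (11 → 61). Not NE.
(C, C2): Player B can switch to C3 (61 → 86). Not NE.
(C, C3): Player A can switch to A (21 → 35). Not NE.
(C, C4): Player B can switch to C3 (78 → 86). Not NE.

none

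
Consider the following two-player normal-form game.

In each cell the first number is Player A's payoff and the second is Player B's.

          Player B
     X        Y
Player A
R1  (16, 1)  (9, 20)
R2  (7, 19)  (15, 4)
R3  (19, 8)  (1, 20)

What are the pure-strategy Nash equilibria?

No pure-strategy Nash equilibrium.

Player A against X: payoffs 16, 7, 19 → best response R3.
Player A against Y: payoffs 9, 15, 1 → best response R2.
Player B against R1: payoffs 1, 20 → best response Y.
Player B against R2: payoffs 19, 4 → best response X.
Player B against R3: payoffs 8, 20 → best response Y.
No profile is a mutual best response for all players.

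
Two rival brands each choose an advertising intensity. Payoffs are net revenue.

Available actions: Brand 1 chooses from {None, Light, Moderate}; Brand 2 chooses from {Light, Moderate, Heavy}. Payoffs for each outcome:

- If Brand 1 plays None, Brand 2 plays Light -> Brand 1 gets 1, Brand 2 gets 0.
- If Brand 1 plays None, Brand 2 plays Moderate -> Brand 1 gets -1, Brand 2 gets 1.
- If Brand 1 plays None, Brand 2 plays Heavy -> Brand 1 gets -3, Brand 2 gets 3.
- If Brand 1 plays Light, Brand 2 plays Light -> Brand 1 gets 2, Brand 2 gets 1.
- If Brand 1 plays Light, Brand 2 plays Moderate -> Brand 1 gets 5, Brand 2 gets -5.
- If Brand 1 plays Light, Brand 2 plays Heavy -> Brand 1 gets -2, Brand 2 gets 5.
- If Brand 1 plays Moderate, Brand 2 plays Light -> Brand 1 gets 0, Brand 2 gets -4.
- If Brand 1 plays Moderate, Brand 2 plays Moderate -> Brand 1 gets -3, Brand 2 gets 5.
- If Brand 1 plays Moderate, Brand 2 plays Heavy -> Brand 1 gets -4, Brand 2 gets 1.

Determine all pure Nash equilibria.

The unique pure-strategy Nash equilibrium is (Light, Heavy).

For each strategy profile, look for a profitable unilateral deviation.
(None, Light): Brand 1 can switch to Light (1 → 2). Not NE.
(None, Moderate): Brand 1 can switch to Light (-1 → 5). Not NE.
(None, Heavy): Brand 1 can switch to Light (-3 → -2). Not NE.
(Light, Light): Brand 2 can switch to Heavy (1 → 5). Not NE.
(Light, Moderate): Brand 2 can switch to Light (-5 → 1). Not NE.
(Light, Heavy): Brand 1 gets -2, best alternative -3; Brand 2 gets 5, best alternative 1. No profitable deviation — NE.
(Moderate, Light): Brand 1 can switch to None (0 → 1). Not NE.
(Moderate, Moderate): Brand 1 can switch to None (-3 → -1). Not NE.
(Moderate, Heavy): Brand 1 can switch to None (-4 → -3). Not NE.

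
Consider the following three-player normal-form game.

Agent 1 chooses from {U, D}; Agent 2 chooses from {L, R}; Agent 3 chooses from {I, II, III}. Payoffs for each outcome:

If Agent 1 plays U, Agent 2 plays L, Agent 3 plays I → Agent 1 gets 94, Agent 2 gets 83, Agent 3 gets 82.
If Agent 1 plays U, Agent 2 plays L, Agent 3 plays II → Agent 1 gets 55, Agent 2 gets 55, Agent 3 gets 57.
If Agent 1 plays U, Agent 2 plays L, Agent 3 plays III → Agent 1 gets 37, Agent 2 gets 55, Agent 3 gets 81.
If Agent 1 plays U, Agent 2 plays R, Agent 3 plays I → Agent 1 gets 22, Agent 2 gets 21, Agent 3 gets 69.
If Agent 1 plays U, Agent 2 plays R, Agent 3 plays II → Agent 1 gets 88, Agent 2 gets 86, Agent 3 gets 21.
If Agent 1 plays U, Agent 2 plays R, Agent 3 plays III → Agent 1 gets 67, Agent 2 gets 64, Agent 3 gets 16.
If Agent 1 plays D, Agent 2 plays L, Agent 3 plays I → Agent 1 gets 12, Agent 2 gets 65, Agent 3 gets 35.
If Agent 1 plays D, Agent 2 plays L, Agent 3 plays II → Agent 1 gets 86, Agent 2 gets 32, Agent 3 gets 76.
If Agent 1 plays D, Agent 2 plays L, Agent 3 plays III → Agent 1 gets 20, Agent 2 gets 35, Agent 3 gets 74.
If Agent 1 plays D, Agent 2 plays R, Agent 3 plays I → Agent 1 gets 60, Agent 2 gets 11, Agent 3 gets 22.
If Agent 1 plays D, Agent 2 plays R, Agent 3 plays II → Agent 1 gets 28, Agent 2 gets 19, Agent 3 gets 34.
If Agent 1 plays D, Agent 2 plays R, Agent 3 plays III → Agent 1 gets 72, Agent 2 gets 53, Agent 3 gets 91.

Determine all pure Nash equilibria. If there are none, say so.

(U, L, I); (D, L, II); (D, R, III)

Mark each player's best response to every combination of opponents' strategies; a profile where every player is best-responding is a pure Nash equilibrium.
Agent 1 against (L, I): payoffs 94, 12 → best response U.
Agent 1 against (L, II): payoffs 55, 86 → best response D.
Agent 1 against (L, III): payoffs 37, 20 → best response U.
Agent 1 against (R, I): payoffs 22, 60 → best response D.
Agent 1 against (R, II): payoffs 88, 28 → best response U.
Agent 1 against (R, III): payoffs 67, 72 → best response D.
Agent 2 against (U, I): payoffs 83, 21 → best response L.
Agent 2 against (U, II): payoffs 55, 86 → best response R.
Agent 2 against (U, III): payoffs 55, 64 → best response R.
Agent 2 against (D, I): payoffs 65, 11 → best response L.
Agent 2 against (D, II): payoffs 32, 19 → best response L.
Agent 2 against (D, III): payoffs 35, 53 → best response R.
Agent 3 against (U, L): payoffs 82, 57, 81 → best response I.
Agent 3 against (U, R): payoffs 69, 21, 16 → best response I.
Agent 3 against (D, L): payoffs 35, 76, 74 → best response II.
Agent 3 against (D, R): payoffs 22, 34, 91 → best response III.
Mutual best responses: (U, L, I); (D, L, II); (D, R, III).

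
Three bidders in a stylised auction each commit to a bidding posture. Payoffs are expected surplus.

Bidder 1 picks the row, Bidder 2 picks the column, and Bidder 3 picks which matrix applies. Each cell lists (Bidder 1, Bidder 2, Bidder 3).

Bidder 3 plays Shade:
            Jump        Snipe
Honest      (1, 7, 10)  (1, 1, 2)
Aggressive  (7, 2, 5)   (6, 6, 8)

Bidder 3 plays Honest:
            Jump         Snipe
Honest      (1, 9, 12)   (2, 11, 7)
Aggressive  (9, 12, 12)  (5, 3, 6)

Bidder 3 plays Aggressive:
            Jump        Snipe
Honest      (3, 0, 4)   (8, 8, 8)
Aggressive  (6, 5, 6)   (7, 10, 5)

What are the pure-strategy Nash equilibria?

Mark each player's best response to every combination of opponents' strategies; a profile where every player is best-responding is a pure Nash equilibrium.
Bidder 1 against (Jump, Shade): payoffs 1, 7 → best response Aggressive.
Bidder 1 against (Jump, Honest): payoffs 1, 9 → best response Aggressive.
Bidder 1 against (Jump, Aggressive): payoffs 3, 6 → best response Aggressive.
Bidder 1 against (Snipe, Shade): payoffs 1, 6 → best response Aggressive.
Bidder 1 against (Snipe, Honest): payoffs 2, 5 → best response Aggressive.
Bidder 1 against (Snipe, Aggressive): payoffs 8, 7 → best response Honest.
Bidder 2 against (Honest, Shade): payoffs 7, 1 → best response Jump.
Bidder 2 against (Honest, Honest): payoffs 9, 11 → best response Snipe.
Bidder 2 against (Honest, Aggressive): payoffs 0, 8 → best response Snipe.
Bidder 2 against (Aggressive, Shade): payoffs 2, 6 → best response Snipe.
Bidder 2 against (Aggressive, Honest): payoffs 12, 3 → best response Jump.
Bidder 2 against (Aggressive, Aggressive): payoffs 5, 10 → best response Snipe.
Bidder 3 against (Honest, Jump): payoffs 10, 12, 4 → best response Honest.
Bidder 3 against (Honest, Snipe): payoffs 2, 7, 8 → best response Aggressive.
Bidder 3 against (Aggressive, Jump): payoffs 5, 12, 6 → best response Honest.
Bidder 3 against (Aggressive, Snipe): payoffs 8, 6, 5 → best response Shade.
Mutual best responses: (Honest, Snipe, Aggressive); (Aggressive, Jump, Honest); (Aggressive, Snipe, Shade).

(Honest, Snipe, Aggressive) and (Aggressive, Jump, Honest) and (Aggressive, Snipe, Shade)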